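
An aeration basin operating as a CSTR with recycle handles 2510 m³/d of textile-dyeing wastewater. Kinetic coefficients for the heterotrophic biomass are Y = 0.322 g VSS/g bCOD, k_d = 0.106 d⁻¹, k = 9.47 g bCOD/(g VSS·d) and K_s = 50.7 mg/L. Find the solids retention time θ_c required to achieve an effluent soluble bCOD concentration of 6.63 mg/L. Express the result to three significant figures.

Specific growth rate at S = 6.63 mg/L: μ = YkS/(K_s+S) = 0.322·9.47·6.63/(50.7+6.63) = 0.3526 d⁻¹.
1/θ_c = 0.3526 − 0.106 = 0.2466 d⁻¹, so θ_c = 4.054 d.

θ_c ≈ 4.05 d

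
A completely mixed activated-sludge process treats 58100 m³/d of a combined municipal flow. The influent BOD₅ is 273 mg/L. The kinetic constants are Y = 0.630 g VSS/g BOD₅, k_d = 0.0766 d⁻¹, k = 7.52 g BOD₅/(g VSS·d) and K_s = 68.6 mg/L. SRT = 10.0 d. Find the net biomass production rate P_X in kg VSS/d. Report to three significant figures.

Effluent substrate depends only on kinetics and SRT: S = K_s(1 + k_d θ_c) / [θ_c(Yk − k_d) − 1] = 68.6 × (1 + 0.0766 × 10.0) / [10.0 × (0.630 × 7.52 − 0.0766) − 1] = 121.1 / 45.61 = 2.656 mg/L.
The observed yield is Y_obs = Y/(1 + k_d·θ_c) = 0.630 / (1 + 0.0766 × 10.0) = 0.630 / 1.766 = 0.3567 g VSS per g BOD₅ removed.
ΔS = 273 − 2.66 = 270.3 mg/L, so the substrate removal rate is 58100 × 270.3/1000 = 15707 kg BOD₅/d.
Biomass produced: P_X = Y_obs·Q·ΔS = 0.3567 × 15707 ≈ 5603 kg VSS/d.

P_X ≈ 5600 kg VSS/d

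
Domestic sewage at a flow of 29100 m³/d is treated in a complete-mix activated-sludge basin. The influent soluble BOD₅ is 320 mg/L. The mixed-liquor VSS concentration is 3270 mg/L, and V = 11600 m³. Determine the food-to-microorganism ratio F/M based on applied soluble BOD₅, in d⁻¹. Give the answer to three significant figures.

Food-to-microorganism ratio F/M = Q S₀ / (V X) = 29100 × 320 / (11600 × 3270) = 0.2455 d⁻¹.

F/M ≈ 0.245 d⁻¹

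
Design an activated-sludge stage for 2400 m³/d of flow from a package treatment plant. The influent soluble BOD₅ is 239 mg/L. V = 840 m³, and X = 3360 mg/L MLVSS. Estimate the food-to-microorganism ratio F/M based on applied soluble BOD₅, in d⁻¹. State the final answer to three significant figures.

F/M ≈ 0.203 d⁻¹

Food-to-microorganism ratio F/M = Q S₀ / (V X) = 2400 × 239 / (840.0 × 3360) = 0.2032 d⁻¹.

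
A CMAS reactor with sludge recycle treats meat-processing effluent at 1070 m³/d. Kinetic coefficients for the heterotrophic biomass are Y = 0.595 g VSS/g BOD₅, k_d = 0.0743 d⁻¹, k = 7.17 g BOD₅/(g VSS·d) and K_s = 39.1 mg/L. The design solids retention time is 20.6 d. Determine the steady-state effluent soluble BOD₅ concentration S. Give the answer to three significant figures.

S ≈ 1.16 mg/L

From the Monod/SRT balance for a CMAS, S = K_s·(1+k_d θ_c)/[θ_c·(Y k − k_d) − 1] = 39.1 × (1 + 0.0743 × 20.6) / [20.6 × (0.595 × 7.17 − 0.0743) − 1] = 98.95 / 85.35 = 1.159 mg/L.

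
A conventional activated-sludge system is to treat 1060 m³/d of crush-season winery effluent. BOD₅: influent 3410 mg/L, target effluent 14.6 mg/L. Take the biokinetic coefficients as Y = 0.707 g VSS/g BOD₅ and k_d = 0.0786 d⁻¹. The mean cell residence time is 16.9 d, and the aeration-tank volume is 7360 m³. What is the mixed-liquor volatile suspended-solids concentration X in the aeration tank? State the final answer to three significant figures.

X ≈ 2510 mg/L

Solving the biomass balance for X: X = Y Q (S₀−S) θ_c / [V (1+k_d θ_c)] = 0.707 × 1060 × (3410 − 14.6) × 16.9 / [7360 × (1 + 0.0786 × 16.9)] = 2509 mg/L.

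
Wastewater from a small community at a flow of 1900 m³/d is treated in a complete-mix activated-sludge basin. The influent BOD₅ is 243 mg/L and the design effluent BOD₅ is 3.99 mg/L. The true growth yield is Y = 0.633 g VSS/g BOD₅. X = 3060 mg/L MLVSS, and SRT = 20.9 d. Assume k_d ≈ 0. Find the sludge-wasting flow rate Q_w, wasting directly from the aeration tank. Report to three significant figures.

V·X = Y·Q·ΔS·θ_c gives V = 0.633 × 1900 × (243 − 3.99) × 20.9 / 3060 = 1963 m³.
With mixed-liquor wasting, θ_c = V/Q_w, so Q_w = V/θ_c = 1963/20.9 = 93.94 m³/d.

Q_w ≈ 93.9 m³/d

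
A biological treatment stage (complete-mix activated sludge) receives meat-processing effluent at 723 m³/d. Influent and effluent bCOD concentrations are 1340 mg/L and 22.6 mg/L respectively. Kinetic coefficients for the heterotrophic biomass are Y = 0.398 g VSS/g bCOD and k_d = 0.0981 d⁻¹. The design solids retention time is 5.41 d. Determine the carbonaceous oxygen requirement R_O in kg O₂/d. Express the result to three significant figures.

Y_obs = Y / (1 + k_d θ_c) = 0.398 / (1 + 0.0981 × 5.41) = 0.398 / 1.531 = 0.2600.
ΔS = 1340 − 22.6 = 1317 mg/L, so the substrate removal rate is 723 × 1317/1000 = 952.5 kg bCOD/d.
P_X = Y_obs·Q·(S₀ − S) = 0.2600 × 952.5 = 247.7 kg VSS/d.
R_O = Q·(S₀ − S) − 1.42·P_X = 952.5 − 1.42 × 247.7 = 600.8 kg O₂/d.

R_O ≈ 601 kg O₂/d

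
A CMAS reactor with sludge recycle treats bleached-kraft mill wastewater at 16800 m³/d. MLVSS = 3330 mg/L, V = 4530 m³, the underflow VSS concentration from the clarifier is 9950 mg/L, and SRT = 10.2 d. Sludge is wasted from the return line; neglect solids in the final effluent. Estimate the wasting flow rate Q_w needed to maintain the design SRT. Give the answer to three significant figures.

Q_w ≈ 149 m³/d

Wasting from the return line (neglecting effluent solids): Q_w = V·X / (θ_c·X_r) = 4530 × 3330 / (10.2 × 9950) = 148.6 m³/d.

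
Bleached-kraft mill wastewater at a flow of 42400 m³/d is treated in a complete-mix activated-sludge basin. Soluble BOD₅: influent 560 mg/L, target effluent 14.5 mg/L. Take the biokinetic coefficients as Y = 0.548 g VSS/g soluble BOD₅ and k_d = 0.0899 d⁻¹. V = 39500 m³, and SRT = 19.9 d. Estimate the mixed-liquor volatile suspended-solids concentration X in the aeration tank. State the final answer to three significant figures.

X = Y·Q·ΔS·θ_c / [V·(1 + k_d θ_c)] = 0.548 × 42400 × (560 − 14.5) × 19.9 / [39500 × (1 + 0.0899 × 19.9)] = 2290 mg/L.

X ≈ 2290 mg/L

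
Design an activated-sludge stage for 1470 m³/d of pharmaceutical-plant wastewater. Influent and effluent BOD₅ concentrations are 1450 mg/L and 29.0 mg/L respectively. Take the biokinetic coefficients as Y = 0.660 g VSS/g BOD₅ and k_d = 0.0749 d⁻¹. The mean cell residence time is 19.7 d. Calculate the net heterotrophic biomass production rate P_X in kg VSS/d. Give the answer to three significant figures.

P_X ≈ 557 kg VSS/d

Y_obs = Y / (1 + k_d θ_c) = 0.660 / (1 + 0.0749 × 19.7) = 0.660 / 2.476 = 0.2666.
Substrate removed = Q·(S₀ − S) = 1470 m³/d × (1450 − 29.0) g/m³ = 2.09×10^6 g/d = 2089 kg/d.
Biomass produced: P_X = Y_obs·Q·ΔS = 0.2666 × 2089 ≈ 556.9 kg VSS/d.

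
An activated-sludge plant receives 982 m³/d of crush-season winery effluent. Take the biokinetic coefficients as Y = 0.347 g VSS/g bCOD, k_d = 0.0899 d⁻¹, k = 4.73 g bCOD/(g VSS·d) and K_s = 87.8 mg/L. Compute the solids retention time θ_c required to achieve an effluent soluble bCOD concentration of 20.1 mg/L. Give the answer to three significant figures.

θ_c ≈ 4.63 d

From 1/θ_c = Y·k·S/(K_s + S) − k_d: Y·k·S/(K_s+S) = 0.347 × 4.73 × 20.1 / (87.8 + 20.1) = 0.3057 d⁻¹.
θ_c = 1/(μ − k_d) = 1/(0.3057 − 0.0899) = 1/0.2158 = 4.633 d.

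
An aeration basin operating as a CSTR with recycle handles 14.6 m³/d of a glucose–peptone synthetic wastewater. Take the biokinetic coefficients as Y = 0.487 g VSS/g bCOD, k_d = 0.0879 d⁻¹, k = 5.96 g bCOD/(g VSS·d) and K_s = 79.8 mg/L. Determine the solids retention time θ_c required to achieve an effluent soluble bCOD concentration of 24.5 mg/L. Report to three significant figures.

θ_c ≈ 1.68 d

From 1/θ_c = Y·k·S/(K_s + S) − k_d: Y·k·S/(K_s+S) = 0.487 × 5.96 × 24.5 / (79.8 + 24.5) = 0.6818 d⁻¹.
θ_c = 1/(μ − k_d) = 1/(0.6818 − 0.0879) = 1/0.5939 = 1.684 d.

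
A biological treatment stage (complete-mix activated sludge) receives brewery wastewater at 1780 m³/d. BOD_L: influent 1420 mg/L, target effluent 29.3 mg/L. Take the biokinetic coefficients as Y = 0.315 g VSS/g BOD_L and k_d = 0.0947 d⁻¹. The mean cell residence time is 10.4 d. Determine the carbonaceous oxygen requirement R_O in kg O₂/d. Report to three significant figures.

R_O ≈ 1920 kg O₂/d

Correct the yield for decay: Y_obs = Y/(1 + k_d θ_c) = 0.315 / (1 + 0.0947 × 10.4) = 0.315 / 1.985 = 0.1587.
ΔS = 1420 − 29.3 = 1391 mg/L, so the substrate removal rate is 1780 × 1391/1000 = 2475 kg BOD_L/d.
Biomass synthesised: P_X = Y_obs × 2475 = 392.9 kg VSS/d.
Carbonaceous O₂ demand = substrate oxidised − cell-mass equivalent = 2475 − 1.42 × 392.9 = 1918 kg O₂/d.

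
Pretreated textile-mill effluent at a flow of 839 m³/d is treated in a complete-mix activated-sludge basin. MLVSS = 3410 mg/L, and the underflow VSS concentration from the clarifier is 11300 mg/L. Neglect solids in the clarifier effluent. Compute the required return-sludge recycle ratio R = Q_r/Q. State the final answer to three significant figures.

R ≈ 0.432

Mass balance around the secondary clarifier (neglecting effluent solids): R = X / (X_r − X) = 3410 / (11300 − 3410) = 0.4322.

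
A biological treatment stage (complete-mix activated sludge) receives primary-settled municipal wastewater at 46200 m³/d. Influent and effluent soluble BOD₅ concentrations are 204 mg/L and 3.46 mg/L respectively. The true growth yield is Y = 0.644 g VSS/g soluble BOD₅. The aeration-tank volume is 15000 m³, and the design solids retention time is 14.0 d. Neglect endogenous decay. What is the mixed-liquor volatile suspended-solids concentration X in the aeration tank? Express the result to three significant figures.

X ≈ 5570 mg/L

Without decay, X = Y Q (S₀−S) θ_c / V = 0.644 × 46200 × (204 − 3.46) × 14.0 / 15000 = 5569 mg/L.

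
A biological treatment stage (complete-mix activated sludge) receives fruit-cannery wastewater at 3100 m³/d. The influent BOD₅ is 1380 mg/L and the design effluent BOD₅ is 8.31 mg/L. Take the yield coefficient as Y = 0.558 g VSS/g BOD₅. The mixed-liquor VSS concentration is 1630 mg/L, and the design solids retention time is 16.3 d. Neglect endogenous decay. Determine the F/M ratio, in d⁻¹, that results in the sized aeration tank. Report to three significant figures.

F/M ≈ 0.111 d⁻¹

V·X = Y·Q·ΔS·θ_c gives V = 0.558 × 3100 × (1380 − 8.31) × 16.3 / 1630 = 23727 m³.
Food-to-microorganism ratio F/M = Q S₀ / (V X) = 3100 × 1380 / (23727 × 1630) = 0.1106 d⁻¹.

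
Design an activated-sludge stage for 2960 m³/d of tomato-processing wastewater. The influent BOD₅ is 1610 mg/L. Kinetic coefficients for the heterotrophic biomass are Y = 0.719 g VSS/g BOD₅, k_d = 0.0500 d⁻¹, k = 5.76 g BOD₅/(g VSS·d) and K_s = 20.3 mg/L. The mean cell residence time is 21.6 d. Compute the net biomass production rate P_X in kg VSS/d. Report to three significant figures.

P_X ≈ 1650 kg VSS/d

Effluent substrate depends only on kinetics and SRT: S = K_s(1 + k_d θ_c) / [θ_c(Yk − k_d) − 1] = 20.3 × (1 + 0.0500 × 21.6) / [21.6 × (0.719 × 5.76 − 0.0500) − 1] = 42.22 / 87.38 = 0.4832 mg/L.
Correct the yield for decay: Y_obs = Y/(1 + k_d θ_c) = 0.719 / (1 + 0.0500 × 21.6) = 0.719 / 2.080 = 0.3457.
Q·(S₀ − S) = 2960 × (1610 − 0.483) × 10⁻³ = 4764 kg/d removed.
Net biomass production P_X = Y_obs × Q·(S₀ − S) = 0.3457 × 4764 = 1647 kg VSS/d.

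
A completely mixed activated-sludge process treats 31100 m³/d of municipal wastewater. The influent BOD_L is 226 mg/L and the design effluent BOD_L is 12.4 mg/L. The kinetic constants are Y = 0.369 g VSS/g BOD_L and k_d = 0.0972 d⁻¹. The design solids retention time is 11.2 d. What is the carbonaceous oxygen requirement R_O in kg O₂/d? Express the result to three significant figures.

R_O ≈ 4980 kg O₂/d

Y_obs = Y / (1 + k_d θ_c) = 0.369 / (1 + 0.0972 × 11.2) = 0.369 / 2.089 = 0.1767.
Mass of BOD_L removed per day: Q(S₀ − S) = 31100 × 213.6 g/m³ = 6643 kg/d.
Net sludge production P_X = 0.1767 × 6643 = 1174 kg VSS/d.
R_O = Q·(S₀ − S) − 1.42·P_X = 6643 − 1.42 × 1174 = 4976 kg O₂/d.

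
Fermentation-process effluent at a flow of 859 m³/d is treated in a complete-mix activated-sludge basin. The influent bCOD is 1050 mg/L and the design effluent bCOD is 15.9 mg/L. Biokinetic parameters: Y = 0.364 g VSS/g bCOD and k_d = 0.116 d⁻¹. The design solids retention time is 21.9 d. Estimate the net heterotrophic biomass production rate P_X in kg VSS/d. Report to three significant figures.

Observed yield with endogenous decay: Y_obs = Y / (1 + k_d·θ_c) = 0.364 / (1 + 0.116 × 21.9) = 0.364 / 3.540 = 0.1028 g VSS/g bCOD.
Q·(S₀ − S) = 859 × (1050 − 15.9) × 10⁻³ = 888.3 kg/d removed.
So the net sludge growth is P_X = 0.1028 × 888.3 = 91.33 kg VSS/d.

P_X ≈ 91.3 kg VSS/d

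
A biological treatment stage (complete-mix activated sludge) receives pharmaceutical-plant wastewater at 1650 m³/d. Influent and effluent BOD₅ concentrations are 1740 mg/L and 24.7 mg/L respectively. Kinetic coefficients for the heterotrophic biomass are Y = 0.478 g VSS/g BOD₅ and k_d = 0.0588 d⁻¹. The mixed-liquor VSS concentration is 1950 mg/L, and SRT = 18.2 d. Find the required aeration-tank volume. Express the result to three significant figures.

V ≈ 6100 m³

From the SRT design equation V = Y Q (S₀−S) θ_c / [X (1 + k_d θ_c)] = 0.478 × 1650 × (1740 − 24.7) × 18.2 / [1950 × (1 + 0.0588 × 18.2)] = 2.46×10^7 / 4037 = 6099 m³.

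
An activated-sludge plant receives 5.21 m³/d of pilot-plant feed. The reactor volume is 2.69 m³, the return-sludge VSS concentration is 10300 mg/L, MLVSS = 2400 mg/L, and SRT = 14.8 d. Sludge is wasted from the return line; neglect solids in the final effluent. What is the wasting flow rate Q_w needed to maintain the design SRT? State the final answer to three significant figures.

Q_w ≈ 0.0424 m³/d

Wasting from the return line (neglecting effluent solids): Q_w = V·X / (θ_c·X_r) = 2.690 × 2400 / (14.8 × 10300) = 0.04235 m³/d.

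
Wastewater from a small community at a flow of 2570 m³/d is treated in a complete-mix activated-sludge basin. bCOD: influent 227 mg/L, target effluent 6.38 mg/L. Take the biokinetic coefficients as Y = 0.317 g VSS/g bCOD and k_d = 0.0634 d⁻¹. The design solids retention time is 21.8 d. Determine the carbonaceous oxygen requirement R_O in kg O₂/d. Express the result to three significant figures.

R_O ≈ 460 kg O₂/d

The observed yield is Y_obs = Y/(1 + k_d·θ_c) = 0.317 / (1 + 0.0634 × 21.8) = 0.317 / 2.382 = 0.1331 g VSS per g bCOD removed.
ΔS = 227 − 6.38 = 220.6 mg/L, so the substrate removal rate is 2570 × 220.6/1000 = 567.0 kg bCOD/d.
P_X = Y_obs·Q·(S₀ − S) = 0.1331 × 567.0 = 75.45 kg VSS/d.
R_O = Q·(S₀ − S) − 1.42·P_X = 567.0 − 1.42 × 75.45 = 459.9 kg O₂/d.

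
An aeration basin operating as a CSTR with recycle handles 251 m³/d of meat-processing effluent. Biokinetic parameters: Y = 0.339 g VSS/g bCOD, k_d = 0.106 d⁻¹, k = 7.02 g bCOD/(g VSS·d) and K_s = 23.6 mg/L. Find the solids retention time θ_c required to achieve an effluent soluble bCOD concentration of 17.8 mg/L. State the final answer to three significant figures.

θ_c ≈ 1.09 d

At the target effluent, Y k S/(K_s+S) = 0.339×7.02×17.8/41.40 = 1.023 d⁻¹.
Then 1/θ_c = μ − k_d = 1.023 − 0.106 = 0.9172 d⁻¹, giving θ_c = 1.090 d.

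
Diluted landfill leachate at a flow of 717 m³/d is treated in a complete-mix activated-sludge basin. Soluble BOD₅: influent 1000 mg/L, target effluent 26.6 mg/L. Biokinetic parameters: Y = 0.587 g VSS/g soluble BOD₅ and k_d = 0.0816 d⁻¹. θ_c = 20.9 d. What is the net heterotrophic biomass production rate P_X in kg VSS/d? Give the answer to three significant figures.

The observed yield is Y_obs = Y/(1 + k_d·θ_c) = 0.587 / (1 + 0.0816 × 20.9) = 0.587 / 2.705 = 0.2170 g VSS per g soluble BOD₅ removed.
Q·(S₀ − S) = 717 × (1000 − 26.6) × 10⁻³ = 697.9 kg/d removed.
So the net sludge growth is P_X = 0.2170 × 697.9 = 151.4 kg VSS/d.

P_X ≈ 151 kg VSS/d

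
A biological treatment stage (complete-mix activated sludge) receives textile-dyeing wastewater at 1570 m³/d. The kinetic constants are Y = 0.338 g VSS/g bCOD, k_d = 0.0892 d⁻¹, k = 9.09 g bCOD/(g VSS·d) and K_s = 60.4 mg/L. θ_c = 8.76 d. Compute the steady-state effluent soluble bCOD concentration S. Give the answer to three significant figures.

S ≈ 4.28 mg/L

From the Monod/SRT balance for a CMAS, S = K_s·(1+k_d θ_c)/[θ_c·(Y k − k_d) − 1] = 60.4 × (1 + 0.0892 × 8.76) / [8.76 × (0.338 × 9.09 − 0.0892) − 1] = 107.6 / 25.13 = 4.281 mg/L.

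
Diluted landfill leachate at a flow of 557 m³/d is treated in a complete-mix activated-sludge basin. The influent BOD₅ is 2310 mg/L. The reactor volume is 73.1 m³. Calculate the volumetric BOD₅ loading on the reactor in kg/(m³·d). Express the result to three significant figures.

L_v ≈ 17.6 kg BOD₅/(m³·d)

L_v = Q S₀ / V = 557 × 2310 × 10⁻³ / 73.10 = 17.60 kg/(m³·d).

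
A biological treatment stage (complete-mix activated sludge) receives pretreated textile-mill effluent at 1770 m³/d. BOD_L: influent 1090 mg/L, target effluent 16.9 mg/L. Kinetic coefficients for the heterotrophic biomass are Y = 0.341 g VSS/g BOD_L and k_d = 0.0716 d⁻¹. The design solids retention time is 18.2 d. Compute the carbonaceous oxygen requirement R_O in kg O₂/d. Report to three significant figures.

Correct the yield for decay: Y_obs = Y/(1 + k_d θ_c) = 0.341 / (1 + 0.0716 × 18.2) = 0.341 / 2.303 = 0.1481.
ΔS = 1090 − 16.9 = 1073 mg/L, so the substrate removal rate is 1770 × 1073/1000 = 1899 kg BOD_L/d.
Biomass synthesised: P_X = Y_obs × 1899 = 281.2 kg VSS/d.
R_O = Q·(S₀ − S) − 1.42·P_X = 1899 − 1.42 × 281.2 = 1500 kg O₂/d.

R_O ≈ 1500 kg O₂/d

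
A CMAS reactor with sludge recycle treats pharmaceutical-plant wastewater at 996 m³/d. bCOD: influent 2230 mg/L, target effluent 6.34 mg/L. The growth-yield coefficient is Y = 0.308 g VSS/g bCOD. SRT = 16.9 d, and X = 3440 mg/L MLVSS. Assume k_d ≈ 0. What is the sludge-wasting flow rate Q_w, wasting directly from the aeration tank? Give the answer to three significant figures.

With k_d = 0 the design equation reduces to V = Y Q (S₀−S) θ_c / X = 0.308 × 996 × (2230 − 6.34) × 16.9 / 3440 = 3351 m³.
Wasting from the aeration tank: Q_w = V / θ_c = 3351 / 16.9 = 198.3 m³/d.

Q_w ≈ 198 m³/d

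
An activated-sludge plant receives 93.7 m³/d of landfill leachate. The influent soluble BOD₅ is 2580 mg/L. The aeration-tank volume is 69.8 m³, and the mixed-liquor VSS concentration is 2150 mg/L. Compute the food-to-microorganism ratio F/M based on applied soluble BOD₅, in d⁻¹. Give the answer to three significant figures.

F/M ≈ 1.61 d⁻¹

Food-to-microorganism ratio F/M = Q S₀ / (V X) = 93.7 × 2580 / (69.80 × 2150) = 1.611 d⁻¹.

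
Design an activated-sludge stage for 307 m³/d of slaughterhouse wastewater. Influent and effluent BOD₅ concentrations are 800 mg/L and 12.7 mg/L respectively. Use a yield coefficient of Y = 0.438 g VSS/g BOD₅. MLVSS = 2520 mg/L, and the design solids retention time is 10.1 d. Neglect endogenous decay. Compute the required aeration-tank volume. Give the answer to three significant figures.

V ≈ 424 m³

V·X = Y·Q·ΔS·θ_c gives V = 0.438 × 307 × (800 − 12.7) × 10.1 / 2520 = 424.3 m³.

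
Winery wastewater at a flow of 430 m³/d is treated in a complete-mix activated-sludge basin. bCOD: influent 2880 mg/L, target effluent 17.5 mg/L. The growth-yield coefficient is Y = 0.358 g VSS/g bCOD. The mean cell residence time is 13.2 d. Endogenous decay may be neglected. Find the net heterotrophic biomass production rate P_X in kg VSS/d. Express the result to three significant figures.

P_X ≈ 441 kg VSS/d

No decay correction is needed, so Y_obs = Y = 0.358.
ΔS = 2880 − 17.5 = 2862 mg/L, so the substrate removal rate is 430 × 2862/1000 = 1231 kg bCOD/d.
Biomass produced: P_X = Y_obs·Q·ΔS = 0.3580 × 1231 ≈ 440.7 kg VSS/d.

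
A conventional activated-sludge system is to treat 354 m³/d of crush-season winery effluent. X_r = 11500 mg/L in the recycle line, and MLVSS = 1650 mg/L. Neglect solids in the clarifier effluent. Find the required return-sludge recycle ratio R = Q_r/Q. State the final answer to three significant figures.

Solids balance on the clarifier gives (1+R)X = R·X_r, so R = X/(X_r − X) = 1650 / (11500 − 1650) = 0.1675.

R ≈ 0.168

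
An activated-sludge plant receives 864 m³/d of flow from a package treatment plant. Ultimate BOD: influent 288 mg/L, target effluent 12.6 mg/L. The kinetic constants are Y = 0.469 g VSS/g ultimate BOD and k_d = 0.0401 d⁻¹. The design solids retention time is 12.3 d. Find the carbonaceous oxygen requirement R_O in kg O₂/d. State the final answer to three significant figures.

R_O ≈ 132 kg O₂/d

The observed yield is Y_obs = Y/(1 + k_d·θ_c) = 0.469 / (1 + 0.0401 × 12.3) = 0.469 / 1.493 = 0.3141 g VSS per g ultimate BOD removed.
ΔS = 288 − 12.6 = 275.4 mg/L, so the substrate removal rate is 864 × 275.4/1000 = 237.9 kg ultimate BOD/d.
Net sludge production P_X = 0.3141 × 237.9 = 74.73 kg VSS/d.
Carbonaceous O₂ demand = substrate oxidised − cell-mass equivalent = 237.9 − 1.42 × 74.73 = 131.8 kg O₂/d.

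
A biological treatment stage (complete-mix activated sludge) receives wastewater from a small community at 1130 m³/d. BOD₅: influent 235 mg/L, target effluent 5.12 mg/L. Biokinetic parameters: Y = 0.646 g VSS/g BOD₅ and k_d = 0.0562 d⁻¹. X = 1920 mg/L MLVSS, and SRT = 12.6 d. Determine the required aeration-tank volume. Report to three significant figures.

From the SRT design equation V = Y Q (S₀−S) θ_c / [X (1 + k_d θ_c)] = 0.646 × 1130 × (235 − 5.12) × 12.6 / [1920 × (1 + 0.0562 × 12.6)] = 2.11×10^6 / 3280 = 644.7 m³.

V ≈ 645 m³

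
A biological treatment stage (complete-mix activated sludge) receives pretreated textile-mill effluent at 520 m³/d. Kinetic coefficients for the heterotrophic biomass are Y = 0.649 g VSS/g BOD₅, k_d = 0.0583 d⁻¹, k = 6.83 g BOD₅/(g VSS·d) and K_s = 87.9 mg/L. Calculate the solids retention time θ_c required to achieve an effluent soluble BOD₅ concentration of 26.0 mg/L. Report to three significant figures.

From 1/θ_c = Y·k·S/(K_s + S) − k_d: Y·k·S/(K_s+S) = 0.649 × 6.83 × 26.0 / (87.9 + 26.0) = 1.012 d⁻¹.
Then 1/θ_c = μ − k_d = 1.012 − 0.0583 = 0.9535 d⁻¹, giving θ_c = 1.049 d.

θ_c ≈ 1.05 d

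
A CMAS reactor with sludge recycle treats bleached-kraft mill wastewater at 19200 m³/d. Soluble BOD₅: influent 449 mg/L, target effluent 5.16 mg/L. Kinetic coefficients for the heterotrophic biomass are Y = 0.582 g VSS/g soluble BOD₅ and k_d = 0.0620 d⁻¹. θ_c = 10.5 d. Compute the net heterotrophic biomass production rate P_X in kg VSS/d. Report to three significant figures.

Correct the yield for decay: Y_obs = Y/(1 + k_d θ_c) = 0.582 / (1 + 0.0620 × 10.5) = 0.582 / 1.651 = 0.3525.
Mass of soluble BOD₅ removed per day: Q(S₀ − S) = 19200 × 443.8 g/m³ = 8522 kg/d.
Biomass produced: P_X = Y_obs·Q·ΔS = 0.3525 × 8522 ≈ 3004 kg VSS/d.

P_X ≈ 3000 kg VSS/d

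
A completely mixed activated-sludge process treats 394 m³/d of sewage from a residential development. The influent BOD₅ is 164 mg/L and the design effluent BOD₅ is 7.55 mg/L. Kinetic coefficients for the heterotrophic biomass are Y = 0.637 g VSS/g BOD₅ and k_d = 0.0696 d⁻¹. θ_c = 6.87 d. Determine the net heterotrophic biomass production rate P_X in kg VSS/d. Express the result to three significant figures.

The observed yield is Y_obs = Y/(1 + k_d·θ_c) = 0.637 / (1 + 0.0696 × 6.87) = 0.637 / 1.478 = 0.4309 g VSS per g BOD₅ removed.
ΔS = 164 − 7.55 = 156.4 mg/L, so the substrate removal rate is 394 × 156.4/1000 = 61.64 kg BOD₅/d.
P_X = Y_obs · Q(S₀ − S) = 0.4309 × 61.64 = 26.56 kg VSS/d.

P_X ≈ 26.6 kg VSS/d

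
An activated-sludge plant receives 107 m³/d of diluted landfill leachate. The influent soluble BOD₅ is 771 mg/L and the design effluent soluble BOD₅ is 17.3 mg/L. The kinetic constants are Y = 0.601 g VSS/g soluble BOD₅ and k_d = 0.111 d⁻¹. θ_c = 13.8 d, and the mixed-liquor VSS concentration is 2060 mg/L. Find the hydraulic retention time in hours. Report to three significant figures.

τ ≈ 28.8 h

Rearranging the biomass balance for a CMAS with decay, V = Y·Q·ΔS·θ_c / [X·(1+k_d θ_c)] = 0.601 × 107 × (771 − 17.3) × 13.8 / [2060 × (1 + 0.111 × 13.8)] = 6.69×10^5 / 5216 = 128.2 m³.
Hydraulic retention time τ = V/Q = 128.2 / 107 = 1.199 d = 28.77 h.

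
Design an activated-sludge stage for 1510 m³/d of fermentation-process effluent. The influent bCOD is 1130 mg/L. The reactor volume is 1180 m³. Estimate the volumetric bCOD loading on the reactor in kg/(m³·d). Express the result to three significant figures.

L_v ≈ 1.45 kg bCOD/(m³·d)

L_v = Q S₀ / V = 1510 × 1130 × 10⁻³ / 1180 = 1.446 kg/(m³·d).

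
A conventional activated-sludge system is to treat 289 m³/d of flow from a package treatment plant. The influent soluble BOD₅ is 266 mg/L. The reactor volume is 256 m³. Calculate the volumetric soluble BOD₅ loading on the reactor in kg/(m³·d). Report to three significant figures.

Volumetric loading L_v = Q·S₀ / V = 289 × 266 g/m³ / 256.0 m³ = 300.3 g/(m³·d) = 0.3003 kg soluble BOD₅/(m³·d).

L_v ≈ 0.300 kg soluble BOD₅/(m³·d)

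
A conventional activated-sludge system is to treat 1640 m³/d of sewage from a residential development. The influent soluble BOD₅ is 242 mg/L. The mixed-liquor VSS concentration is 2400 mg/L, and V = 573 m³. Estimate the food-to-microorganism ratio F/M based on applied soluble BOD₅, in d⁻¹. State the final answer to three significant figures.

Food-to-microorganism ratio F/M = Q S₀ / (V X) = 1640 × 242 / (573.0 × 2400) = 0.2886 d⁻¹.

F/M ≈ 0.289 d⁻¹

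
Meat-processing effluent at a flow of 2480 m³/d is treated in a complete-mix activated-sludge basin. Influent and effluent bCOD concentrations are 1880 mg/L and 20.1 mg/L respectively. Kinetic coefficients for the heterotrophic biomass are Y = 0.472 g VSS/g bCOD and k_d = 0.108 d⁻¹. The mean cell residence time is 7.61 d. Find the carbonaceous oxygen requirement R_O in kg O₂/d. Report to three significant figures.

Correct the yield for decay: Y_obs = Y/(1 + k_d θ_c) = 0.472 / (1 + 0.108 × 7.61) = 0.472 / 1.822 = 0.2591.
ΔS = 1880 − 20.1 = 1860 mg/L, so the substrate removal rate is 2480 × 1860/1000 = 4613 kg bCOD/d.
Net sludge production P_X = 0.2591 × 4613 = 1195 kg VSS/d.
Carbonaceous O₂ demand = substrate oxidised − cell-mass equivalent = 4613 − 1.42 × 1195 = 2916 kg O₂/d.

R_O ≈ 2920 kg O₂/d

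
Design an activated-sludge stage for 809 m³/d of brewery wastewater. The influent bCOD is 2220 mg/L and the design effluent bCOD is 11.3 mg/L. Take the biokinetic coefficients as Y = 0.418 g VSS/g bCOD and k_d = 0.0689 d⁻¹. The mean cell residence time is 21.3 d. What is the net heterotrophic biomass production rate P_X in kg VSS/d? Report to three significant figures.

Y_obs = Y / (1 + k_d θ_c) = 0.418 / (1 + 0.0689 × 21.3) = 0.418 / 2.468 = 0.1694.
ΔS = 2220 − 11.3 = 2209 mg/L, so the substrate removal rate is 809 × 2209/1000 = 1787 kg bCOD/d.
Biomass produced: P_X = Y_obs·Q·ΔS = 0.1694 × 1787 ≈ 302.7 kg VSS/d.

P_X ≈ 303 kg VSS/d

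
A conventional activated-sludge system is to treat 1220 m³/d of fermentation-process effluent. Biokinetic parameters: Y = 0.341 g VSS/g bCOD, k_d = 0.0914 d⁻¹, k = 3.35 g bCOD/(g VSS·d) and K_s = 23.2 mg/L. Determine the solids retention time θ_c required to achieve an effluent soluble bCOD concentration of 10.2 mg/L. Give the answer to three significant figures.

θ_c ≈ 3.88 d

From 1/θ_c = Y·k·S/(K_s + S) − k_d: Y·k·S/(K_s+S) = 0.341 × 3.35 × 10.2 / (23.2 + 10.2) = 0.3489 d⁻¹.
θ_c = 1/(μ − k_d) = 1/(0.3489 − 0.0914) = 1/0.2575 = 3.884 d.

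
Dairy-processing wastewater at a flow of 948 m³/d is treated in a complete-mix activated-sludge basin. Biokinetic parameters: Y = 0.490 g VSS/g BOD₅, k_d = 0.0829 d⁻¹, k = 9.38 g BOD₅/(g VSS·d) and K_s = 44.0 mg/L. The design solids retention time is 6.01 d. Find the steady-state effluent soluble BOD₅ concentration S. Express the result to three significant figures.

Effluent substrate depends only on kinetics and SRT: S = K_s(1 + k_d θ_c) / [θ_c(Yk − k_d) − 1] = 44.0 × (1 + 0.0829 × 6.01) / [6.01 × (0.490 × 9.38 − 0.0829) − 1] = 65.92 / 26.12 = 2.523 mg/L.

S ≈ 2.52 mg/L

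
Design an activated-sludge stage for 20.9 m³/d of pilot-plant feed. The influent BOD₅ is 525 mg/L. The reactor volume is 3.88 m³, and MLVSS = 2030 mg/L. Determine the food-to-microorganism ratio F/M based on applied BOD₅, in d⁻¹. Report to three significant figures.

F/M ≈ 1.39 d⁻¹

F/M = applied load / biomass = Q·S₀/(V·X) = 20.9 × 525 / (3.880 × 2030) = 1.393 d⁻¹.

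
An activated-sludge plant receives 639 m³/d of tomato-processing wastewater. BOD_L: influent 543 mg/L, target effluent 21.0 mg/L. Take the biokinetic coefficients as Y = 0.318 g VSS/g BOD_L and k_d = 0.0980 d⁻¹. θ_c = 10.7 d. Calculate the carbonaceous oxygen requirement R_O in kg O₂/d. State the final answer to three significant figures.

R_O ≈ 260 kg O₂/d

Y_obs = Y / (1 + k_d θ_c) = 0.318 / (1 + 0.0980 × 10.7) = 0.318 / 2.049 = 0.1552.
Substrate removed = Q·(S₀ − S) = 639 m³/d × (543 − 21.0) g/m³ = 3.34×10^5 g/d = 333.6 kg/d.
Net sludge production P_X = 0.1552 × 333.6 = 51.78 kg VSS/d.
R_O = Q·(S₀ − S) − 1.42·P_X = 333.6 − 1.42 × 51.78 = 260.0 kg O₂/d.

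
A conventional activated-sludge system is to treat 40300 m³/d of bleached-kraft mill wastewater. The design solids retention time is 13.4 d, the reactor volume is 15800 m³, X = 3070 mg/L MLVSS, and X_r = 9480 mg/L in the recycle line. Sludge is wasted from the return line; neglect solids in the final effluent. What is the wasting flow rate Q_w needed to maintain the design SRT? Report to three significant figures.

Q_w ≈ 382 m³/d

Q_w = (V·X)/(θ_c X_r) = 15800 × 3070 / (13.4 × 9480) = 381.8 m³/d.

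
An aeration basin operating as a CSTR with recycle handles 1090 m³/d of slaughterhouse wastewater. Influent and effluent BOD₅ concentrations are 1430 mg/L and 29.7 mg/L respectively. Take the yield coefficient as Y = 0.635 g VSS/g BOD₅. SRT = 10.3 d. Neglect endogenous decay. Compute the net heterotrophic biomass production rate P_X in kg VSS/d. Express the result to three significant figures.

P_X ≈ 969 kg VSS/d

With endogenous decay neglected, the observed yield equals the true yield: Y_obs = Y = 0.635 g VSS/g BOD₅.
ΔS = 1430 − 29.7 = 1400 mg/L, so the substrate removal rate is 1090 × 1400/1000 = 1526 kg BOD₅/d.
P_X = Y_obs · Q(S₀ − S) = 0.6350 × 1526 = 969.2 kg VSS/d.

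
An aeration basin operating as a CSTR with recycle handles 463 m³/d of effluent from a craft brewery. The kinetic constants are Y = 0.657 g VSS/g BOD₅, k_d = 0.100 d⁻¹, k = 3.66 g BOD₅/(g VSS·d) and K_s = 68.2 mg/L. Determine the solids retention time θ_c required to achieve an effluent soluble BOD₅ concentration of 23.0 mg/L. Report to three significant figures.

θ_c ≈ 1.97 d

At the target effluent, Y k S/(K_s+S) = 0.657×3.66×23.0/91.20 = 0.6064 d⁻¹.
1/θ_c = 0.6064 − 0.100 = 0.5064 d⁻¹, so θ_c = 1.975 d.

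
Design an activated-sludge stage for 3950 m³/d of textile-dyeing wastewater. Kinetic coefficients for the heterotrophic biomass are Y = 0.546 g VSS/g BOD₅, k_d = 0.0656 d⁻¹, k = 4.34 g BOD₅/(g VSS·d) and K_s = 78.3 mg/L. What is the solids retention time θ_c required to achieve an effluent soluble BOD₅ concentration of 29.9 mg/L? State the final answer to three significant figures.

From 1/θ_c = Y·k·S/(K_s + S) − k_d: Y·k·S/(K_s+S) = 0.546 × 4.34 × 29.9 / (78.3 + 29.9) = 0.6548 d⁻¹.
θ_c = 1/(μ − k_d) = 1/(0.6548 − 0.0656) = 1/0.5892 = 1.697 d.

θ_c ≈ 1.70 d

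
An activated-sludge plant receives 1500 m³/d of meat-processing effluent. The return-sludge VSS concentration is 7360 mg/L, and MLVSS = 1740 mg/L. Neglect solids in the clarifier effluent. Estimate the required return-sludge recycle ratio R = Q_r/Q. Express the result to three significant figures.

R ≈ 0.310

R = Q_r/Q = X/(X_r − X) = 1740 / (7360 − 1740) = 0.3096.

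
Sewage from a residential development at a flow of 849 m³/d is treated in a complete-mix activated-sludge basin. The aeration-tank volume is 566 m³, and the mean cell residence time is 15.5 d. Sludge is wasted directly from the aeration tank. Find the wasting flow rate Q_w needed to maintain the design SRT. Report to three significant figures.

Q_w ≈ 36.5 m³/d

For wasting at MLVSS concentration, Q_w = V/θ_c = 566.0/15.5 = 36.52 m³/d.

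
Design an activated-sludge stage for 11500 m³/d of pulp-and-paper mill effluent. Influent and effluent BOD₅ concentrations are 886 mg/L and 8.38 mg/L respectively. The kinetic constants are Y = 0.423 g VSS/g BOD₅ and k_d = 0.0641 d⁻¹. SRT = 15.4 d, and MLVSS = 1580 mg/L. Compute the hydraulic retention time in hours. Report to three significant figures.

Rearranging the biomass balance for a CMAS with decay, V = Y·Q·ΔS·θ_c / [X·(1+k_d θ_c)] = 0.423 × 11500 × (886 − 8.38) × 15.4 / [1580 × (1 + 0.0641 × 15.4)] = 6.57×10^7 / 3140 = 20940 m³.
HRT = V/Q = 20940 m³ / 11500 m³·d⁻¹ = 1.821 d × 24 = 43.70 h.

τ ≈ 43.7 h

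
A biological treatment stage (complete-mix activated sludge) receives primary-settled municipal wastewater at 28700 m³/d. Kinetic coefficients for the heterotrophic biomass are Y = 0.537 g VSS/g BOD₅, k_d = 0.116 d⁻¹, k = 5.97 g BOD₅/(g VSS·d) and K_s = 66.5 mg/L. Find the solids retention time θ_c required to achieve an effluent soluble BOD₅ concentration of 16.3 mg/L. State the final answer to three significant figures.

Specific growth rate at S = 16.3 mg/L: μ = YkS/(K_s+S) = 0.537·5.97·16.3/(66.5+16.3) = 0.6311 d⁻¹.
1/θ_c = 0.6311 − 0.116 = 0.5151 d⁻¹, so θ_c = 1.941 d.

θ_c ≈ 1.94 d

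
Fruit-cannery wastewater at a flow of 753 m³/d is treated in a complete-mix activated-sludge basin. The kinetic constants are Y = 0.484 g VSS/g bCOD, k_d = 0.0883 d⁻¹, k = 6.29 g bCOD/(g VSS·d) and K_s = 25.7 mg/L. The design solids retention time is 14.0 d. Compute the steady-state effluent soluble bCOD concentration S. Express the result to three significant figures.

For a completely mixed reactor with recycle the Lawrence–McCarty relation gives S = K_s·(1 + k_d·θ_c) / [θ_c·(Y·k − k_d) − 1] = 25.7 × (1 + 0.0883 × 14.0) / [14.0 × (0.484 × 6.29 − 0.0883) − 1] = 57.47 / 40.38 = 1.423 mg/L.

S ≈ 1.42 mg/L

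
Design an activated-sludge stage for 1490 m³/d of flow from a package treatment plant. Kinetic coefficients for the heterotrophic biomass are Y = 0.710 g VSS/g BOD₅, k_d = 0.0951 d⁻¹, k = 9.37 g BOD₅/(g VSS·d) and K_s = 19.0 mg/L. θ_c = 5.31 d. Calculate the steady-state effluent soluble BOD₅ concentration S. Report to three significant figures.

S ≈ 0.845 mg/L

From the Monod/SRT balance for a CMAS, S = K_s·(1+k_d θ_c)/[θ_c·(Y k − k_d) − 1] = 19.0 × (1 + 0.0951 × 5.31) / [5.31 × (0.710 × 9.37 − 0.0951) − 1] = 28.59 / 33.82 = 0.8455 mg/L.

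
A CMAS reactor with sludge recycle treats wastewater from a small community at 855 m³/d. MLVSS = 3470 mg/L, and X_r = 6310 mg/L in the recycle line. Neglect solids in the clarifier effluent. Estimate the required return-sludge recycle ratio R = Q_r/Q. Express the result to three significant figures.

R ≈ 1.22

Mass balance around the secondary clarifier (neglecting effluent solids): R = X / (X_r − X) = 3470 / (6310 − 3470) = 1.222.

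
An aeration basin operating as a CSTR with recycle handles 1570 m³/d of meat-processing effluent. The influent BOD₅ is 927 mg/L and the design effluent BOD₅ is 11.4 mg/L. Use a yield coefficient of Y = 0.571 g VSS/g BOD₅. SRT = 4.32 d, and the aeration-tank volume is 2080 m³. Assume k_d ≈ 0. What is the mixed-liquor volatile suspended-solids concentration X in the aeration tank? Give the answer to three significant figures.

X ≈ 1700 mg/L

X = Y·Q·ΔS·θ_c / V = 0.571 × 1570 × (927 − 11.4) × 4.32 / 2080 = 1705 mg/L.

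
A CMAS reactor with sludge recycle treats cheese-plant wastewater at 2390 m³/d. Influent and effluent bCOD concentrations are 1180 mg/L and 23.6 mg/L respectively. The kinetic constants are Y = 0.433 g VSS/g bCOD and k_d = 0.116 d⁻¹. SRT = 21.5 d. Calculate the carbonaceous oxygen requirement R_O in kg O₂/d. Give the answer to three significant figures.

Y_obs = Y / (1 + k_d θ_c) = 0.433 / (1 + 0.116 × 21.5) = 0.433 / 3.494 = 0.1239.
Mass of bCOD removed per day: Q(S₀ − S) = 2390 × 1156 g/m³ = 2764 kg/d.
Biomass synthesised: P_X = Y_obs × 2764 = 342.5 kg VSS/d.
Carbonaceous O₂ demand = substrate oxidised − cell-mass equivalent = 2764 − 1.42 × 342.5 = 2277 kg O₂/d.

R_O ≈ 2280 kg O₂/d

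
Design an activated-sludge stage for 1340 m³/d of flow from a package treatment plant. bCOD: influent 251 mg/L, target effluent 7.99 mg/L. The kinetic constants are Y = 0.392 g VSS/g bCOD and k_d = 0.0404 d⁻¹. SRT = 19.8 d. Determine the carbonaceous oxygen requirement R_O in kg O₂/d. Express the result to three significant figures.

Y_obs = Y / (1 + k_d θ_c) = 0.392 / (1 + 0.0404 × 19.8) = 0.392 / 1.800 = 0.2178.
Q·(S₀ − S) = 1340 × (251 − 7.99) × 10⁻³ = 325.6 kg/d removed.
Biomass synthesised: P_X = Y_obs × 325.6 = 70.92 kg VSS/d.
Carbonaceous O₂ demand = substrate oxidised − cell-mass equivalent = 325.6 − 1.42 × 70.92 = 224.9 kg O₂/d.

R_O ≈ 225 kg O₂/d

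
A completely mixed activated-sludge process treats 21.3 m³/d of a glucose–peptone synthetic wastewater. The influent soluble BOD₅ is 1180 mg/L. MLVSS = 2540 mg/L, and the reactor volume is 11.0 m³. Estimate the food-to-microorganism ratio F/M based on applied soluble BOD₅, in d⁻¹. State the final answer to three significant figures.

F/M ≈ 0.900 d⁻¹

F/M = applied load / biomass = Q·S₀/(V·X) = 21.3 × 1180 / (11.00 × 2540) = 0.8996 d⁻¹.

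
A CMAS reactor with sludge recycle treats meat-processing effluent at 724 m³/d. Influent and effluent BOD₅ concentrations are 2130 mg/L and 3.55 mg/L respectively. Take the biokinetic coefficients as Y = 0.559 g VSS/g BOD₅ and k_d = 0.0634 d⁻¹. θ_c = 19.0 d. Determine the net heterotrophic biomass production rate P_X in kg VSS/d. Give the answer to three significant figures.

P_X ≈ 390 kg VSS/d

The observed yield is Y_obs = Y/(1 + k_d·θ_c) = 0.559 / (1 + 0.0634 × 19.0) = 0.559 / 2.205 = 0.2536 g VSS per g BOD₅ removed.
Substrate removed = Q·(S₀ − S) = 724 m³/d × (2130 − 3.55) g/m³ = 1.54×10^6 g/d = 1540 kg/d.
Net biomass production P_X = Y_obs × Q·(S₀ − S) = 0.2536 × 1540 = 390.4 kg VSS/d.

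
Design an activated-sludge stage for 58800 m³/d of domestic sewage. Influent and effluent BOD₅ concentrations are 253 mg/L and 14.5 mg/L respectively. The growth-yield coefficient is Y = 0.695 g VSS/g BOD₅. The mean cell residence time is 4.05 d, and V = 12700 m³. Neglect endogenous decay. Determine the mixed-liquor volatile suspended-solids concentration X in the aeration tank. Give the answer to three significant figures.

From V·X = Y·Q·(S₀ − S)·θ_c (decay neglected): X = 0.695 × 58800 × (253 − 14.5) × 4.05 / 12700 = 3108 mg/L.

X ≈ 3110 mg/L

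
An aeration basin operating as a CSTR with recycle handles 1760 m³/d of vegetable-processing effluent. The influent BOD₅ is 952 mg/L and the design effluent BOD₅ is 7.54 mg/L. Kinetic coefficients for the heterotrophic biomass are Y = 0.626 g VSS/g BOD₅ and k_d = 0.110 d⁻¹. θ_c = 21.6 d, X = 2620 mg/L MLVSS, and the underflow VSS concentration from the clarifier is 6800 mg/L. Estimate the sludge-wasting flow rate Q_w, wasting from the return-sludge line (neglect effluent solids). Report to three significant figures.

From the SRT design equation V = Y Q (S₀−S) θ_c / [X (1 + k_d θ_c)] = 0.626 × 1760 × (952 − 7.54) × 21.6 / [2620 × (1 + 0.110 × 21.6)] = 2.25×10^7 / 8845 = 2541 m³.
Q_w = (V·X)/(θ_c X_r) = 2541 × 2620 / (21.6 × 6800) = 45.33 m³/d.

Q_w ≈ 45.3 m³/d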